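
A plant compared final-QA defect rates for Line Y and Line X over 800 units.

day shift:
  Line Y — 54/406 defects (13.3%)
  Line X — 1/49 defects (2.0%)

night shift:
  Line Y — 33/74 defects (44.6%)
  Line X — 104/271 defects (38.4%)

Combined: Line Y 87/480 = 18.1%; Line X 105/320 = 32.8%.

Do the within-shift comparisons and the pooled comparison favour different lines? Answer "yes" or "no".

Within each shift level (day shift 13.3% vs 2.0%; night shift 44.6% vs 38.4%), Line X has the lower rate every time. Pooled: 18.1% vs 32.8% — Line Y has the lower rate overall. The two comparisons disagree.

yes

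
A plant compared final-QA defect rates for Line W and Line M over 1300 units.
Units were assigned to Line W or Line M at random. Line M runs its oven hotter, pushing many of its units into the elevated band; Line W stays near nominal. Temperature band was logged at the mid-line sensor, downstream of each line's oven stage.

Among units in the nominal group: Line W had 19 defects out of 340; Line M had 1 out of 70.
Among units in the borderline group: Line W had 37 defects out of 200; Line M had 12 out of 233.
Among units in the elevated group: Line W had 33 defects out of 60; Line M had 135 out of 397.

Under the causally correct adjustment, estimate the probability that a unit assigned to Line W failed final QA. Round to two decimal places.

In-process temperature band is downstream of the line. One should not condition on a consequence of treatment, so the overall rates are the right comparison.
So P(outcome | do(Line W)) is just the pooled rate for Line W: 89/600 = 0.148.

0.15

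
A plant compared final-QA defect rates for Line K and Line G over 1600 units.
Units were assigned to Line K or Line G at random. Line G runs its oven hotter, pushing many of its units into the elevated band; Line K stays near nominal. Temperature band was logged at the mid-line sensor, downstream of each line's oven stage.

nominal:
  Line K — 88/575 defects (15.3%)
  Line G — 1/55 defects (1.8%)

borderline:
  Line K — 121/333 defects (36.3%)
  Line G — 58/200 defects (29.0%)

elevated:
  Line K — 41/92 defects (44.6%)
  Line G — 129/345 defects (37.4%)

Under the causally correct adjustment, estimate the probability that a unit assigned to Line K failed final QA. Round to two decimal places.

0.25

Within every in-process temperature band level Line G has the lower rate, yet pooled Line K does — Simpson's reversal.
The distribution of in-process temperature band is itself part of what the line does — it is an intermediate outcome. Holding it fixed would remove that part of the effect; the total effect is the pooled difference.
So P(outcome | do(Line K)) is just the pooled rate for Line K: 250/1000 = 0.250.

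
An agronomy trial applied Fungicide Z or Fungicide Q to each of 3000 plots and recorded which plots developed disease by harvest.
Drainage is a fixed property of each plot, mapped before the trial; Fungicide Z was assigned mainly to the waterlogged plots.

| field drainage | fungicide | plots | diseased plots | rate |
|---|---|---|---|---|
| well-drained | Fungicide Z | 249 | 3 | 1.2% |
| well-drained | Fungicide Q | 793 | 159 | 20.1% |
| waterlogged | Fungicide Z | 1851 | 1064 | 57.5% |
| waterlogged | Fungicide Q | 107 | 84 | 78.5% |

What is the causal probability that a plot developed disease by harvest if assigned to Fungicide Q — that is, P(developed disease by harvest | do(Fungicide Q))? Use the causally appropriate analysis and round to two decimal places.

Field drainage differs across fungicides for reasons unrelated to any effect of the fungicide itself, and it separately predicts the outcome — a classic confounder. We must compare within field drainage levels.
Standardising Fungicide Q to the population field drainage mix: 0.347·159/793 + 0.653·84/107 = 0.582.

0.58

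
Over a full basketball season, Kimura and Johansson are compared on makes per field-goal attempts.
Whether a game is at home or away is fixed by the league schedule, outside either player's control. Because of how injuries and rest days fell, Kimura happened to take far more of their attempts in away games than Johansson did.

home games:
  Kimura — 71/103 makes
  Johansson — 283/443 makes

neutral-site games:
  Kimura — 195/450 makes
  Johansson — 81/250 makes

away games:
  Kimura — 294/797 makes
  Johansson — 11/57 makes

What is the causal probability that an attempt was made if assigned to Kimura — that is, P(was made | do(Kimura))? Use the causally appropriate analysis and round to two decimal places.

The stratified and pooled comparisons disagree (Kimura wins within each game venue; Johansson wins overall), so the answer turns on the causal role of game venue.
Game venue satisfies the back-door criterion: it is not a descendant of the player, and it blocks the spurious path from player to outcome. Adjusting for it (i.e., using the within-game venue rates) gives the causal effect.
Standardising Kimura to the population game venue mix: 0.260·71/103 + 0.333·195/450 + 0.407·294/797 = 0.474.

0.47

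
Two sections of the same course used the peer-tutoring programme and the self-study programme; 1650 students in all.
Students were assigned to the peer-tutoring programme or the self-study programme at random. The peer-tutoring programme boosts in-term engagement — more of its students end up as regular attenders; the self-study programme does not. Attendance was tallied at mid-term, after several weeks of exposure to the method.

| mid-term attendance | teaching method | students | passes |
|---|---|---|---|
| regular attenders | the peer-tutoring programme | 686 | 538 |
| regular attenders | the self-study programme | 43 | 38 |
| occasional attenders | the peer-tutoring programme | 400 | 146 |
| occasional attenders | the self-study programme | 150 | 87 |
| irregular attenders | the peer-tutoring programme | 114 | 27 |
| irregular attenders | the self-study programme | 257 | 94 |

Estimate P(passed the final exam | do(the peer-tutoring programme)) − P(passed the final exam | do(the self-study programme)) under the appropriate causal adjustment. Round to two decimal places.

the self-study programme is higher inside every mid-term attendance stratum but the peer-tutoring programme is higher in aggregate. Whether to stratify depends on how mid-term attendance relates to the teaching method.
Stratifying would compare teaching methods among students the teaching methods themselves sorted into mid-term attendance groups — a form of selection on an intermediate. The unconditioned pooled rates give the total causal effect.
The causal difference is the pooled difference: 0.593 − 0.487 = +0.106.

+0.11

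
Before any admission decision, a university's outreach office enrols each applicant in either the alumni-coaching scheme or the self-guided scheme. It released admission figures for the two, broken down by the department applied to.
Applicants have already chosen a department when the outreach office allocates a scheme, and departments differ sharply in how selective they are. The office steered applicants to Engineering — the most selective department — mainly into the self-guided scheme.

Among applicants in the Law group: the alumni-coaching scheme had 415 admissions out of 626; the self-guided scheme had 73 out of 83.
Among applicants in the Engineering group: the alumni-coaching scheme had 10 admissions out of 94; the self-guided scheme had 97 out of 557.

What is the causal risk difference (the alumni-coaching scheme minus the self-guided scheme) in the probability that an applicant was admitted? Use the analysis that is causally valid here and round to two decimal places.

-0.15

the self-guided scheme is higher inside every department stratum but the alumni-coaching scheme is higher in aggregate. Whether to stratify depends on how department relates to the outreach scheme.
Department satisfies the back-door criterion: it is not a descendant of the outreach scheme, and it blocks the spurious path from outreach scheme to outcome. Adjusting for it (i.e., using the within-department rates) gives the causal effect.
Adjusting over the population distribution of department: 0.521·(0.663−0.880) + 0.479·(0.106−0.174) = -0.145.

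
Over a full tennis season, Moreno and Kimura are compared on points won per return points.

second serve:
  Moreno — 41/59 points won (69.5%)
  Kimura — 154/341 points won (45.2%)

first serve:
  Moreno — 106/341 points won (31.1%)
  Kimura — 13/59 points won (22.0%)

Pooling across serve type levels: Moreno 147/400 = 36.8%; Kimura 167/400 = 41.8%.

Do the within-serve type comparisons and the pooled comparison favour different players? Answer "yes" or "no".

yes

Within each serve type level (second serve 69.5% vs 45.2%; first serve 31.1% vs 22.0%), Moreno has the higher rate every time. Pooled: 36.8% vs 41.8% — Kimura has the higher rate overall. The two comparisons disagree.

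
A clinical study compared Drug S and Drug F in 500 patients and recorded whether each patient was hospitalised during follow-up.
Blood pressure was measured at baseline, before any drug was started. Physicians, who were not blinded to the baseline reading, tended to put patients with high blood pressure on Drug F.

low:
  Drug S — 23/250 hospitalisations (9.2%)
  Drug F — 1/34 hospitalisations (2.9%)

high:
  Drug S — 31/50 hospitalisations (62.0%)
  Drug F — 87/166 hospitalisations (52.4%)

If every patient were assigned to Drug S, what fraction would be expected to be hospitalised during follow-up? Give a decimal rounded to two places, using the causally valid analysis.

0.32

Within every blood pressure level Drug F has the lower rate, yet pooled Drug S does — Simpson's reversal.
Here blood pressure is a common cause — it drives both which drug a case falls under and the outcome. The crude comparison mixes populations; the stratum-specific rates are the causally relevant ones.
Standardising Drug S to the population blood pressure mix: 0.568·23/250 + 0.432·31/50 = 0.320.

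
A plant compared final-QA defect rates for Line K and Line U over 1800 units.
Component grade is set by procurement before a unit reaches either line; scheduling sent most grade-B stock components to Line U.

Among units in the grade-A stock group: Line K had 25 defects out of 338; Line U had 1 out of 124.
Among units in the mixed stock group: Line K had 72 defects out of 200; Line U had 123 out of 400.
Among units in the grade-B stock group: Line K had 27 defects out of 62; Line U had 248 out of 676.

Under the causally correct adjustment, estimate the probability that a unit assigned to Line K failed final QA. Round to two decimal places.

Component grade differs across lines for reasons unrelated to any effect of the line itself, and it separately predicts the outcome — a classic confounder. We must compare within component grade levels.
Standardising Line K to the population component grade mix: 0.257·25/338 + 0.333·72/200 + 0.410·27/62 = 0.318.

0.32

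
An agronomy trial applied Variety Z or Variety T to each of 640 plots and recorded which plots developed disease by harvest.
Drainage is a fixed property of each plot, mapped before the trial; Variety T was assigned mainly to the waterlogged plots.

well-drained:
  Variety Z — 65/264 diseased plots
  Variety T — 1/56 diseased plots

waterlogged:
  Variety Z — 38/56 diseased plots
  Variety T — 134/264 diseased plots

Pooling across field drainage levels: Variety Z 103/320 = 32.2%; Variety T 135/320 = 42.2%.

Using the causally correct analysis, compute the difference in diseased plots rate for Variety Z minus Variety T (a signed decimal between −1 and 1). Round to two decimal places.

Nothing the variety does changes field drainage; the imbalance is an allocation artefact. With field drainage also predicting the outcome, the pooled figure is confounded, and the within-stratum comparison is the causal one.
Adjusting over the population distribution of field drainage: 0.500·(0.246−0.018) + 0.500·(0.679−0.508) = +0.200.

+0.20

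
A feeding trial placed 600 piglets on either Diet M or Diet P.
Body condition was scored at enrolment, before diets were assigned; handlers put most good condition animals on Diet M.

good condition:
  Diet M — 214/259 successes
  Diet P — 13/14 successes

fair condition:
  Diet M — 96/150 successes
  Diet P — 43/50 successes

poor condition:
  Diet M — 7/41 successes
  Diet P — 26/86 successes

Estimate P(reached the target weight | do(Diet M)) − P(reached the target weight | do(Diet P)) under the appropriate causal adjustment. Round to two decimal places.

Within every starting body condition level Diet P has the higher rate, yet pooled Diet M does — Simpson's reversal.
Since starting body condition is a pre-existing factor (not a product of the diet) and it affects the outcome on its own, it is a confounder. The stratified rates, not the pooled rate, identify the causal effect.
Adjusting over the population distribution of starting body condition: 0.455·(0.826−0.929) + 0.333·(0.640−0.860) + 0.212·(0.171−0.302) = -0.148.

-0.15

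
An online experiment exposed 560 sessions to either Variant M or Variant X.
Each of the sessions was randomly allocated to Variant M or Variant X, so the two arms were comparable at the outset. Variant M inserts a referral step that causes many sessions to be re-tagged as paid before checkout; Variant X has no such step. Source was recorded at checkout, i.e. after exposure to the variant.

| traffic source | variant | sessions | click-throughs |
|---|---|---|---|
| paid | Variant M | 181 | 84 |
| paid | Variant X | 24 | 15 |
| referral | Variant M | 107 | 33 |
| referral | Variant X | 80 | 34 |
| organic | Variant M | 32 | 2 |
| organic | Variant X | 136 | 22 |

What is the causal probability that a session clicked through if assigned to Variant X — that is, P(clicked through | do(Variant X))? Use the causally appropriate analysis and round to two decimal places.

Stratifying would compare variants among sessions the variants themselves sorted into traffic source groups — a form of selection on an intermediate. The unconditioned pooled rates give the total causal effect.
So P(outcome | do(Variant X)) is just the pooled rate for Variant X: 71/240 = 0.296.

0.30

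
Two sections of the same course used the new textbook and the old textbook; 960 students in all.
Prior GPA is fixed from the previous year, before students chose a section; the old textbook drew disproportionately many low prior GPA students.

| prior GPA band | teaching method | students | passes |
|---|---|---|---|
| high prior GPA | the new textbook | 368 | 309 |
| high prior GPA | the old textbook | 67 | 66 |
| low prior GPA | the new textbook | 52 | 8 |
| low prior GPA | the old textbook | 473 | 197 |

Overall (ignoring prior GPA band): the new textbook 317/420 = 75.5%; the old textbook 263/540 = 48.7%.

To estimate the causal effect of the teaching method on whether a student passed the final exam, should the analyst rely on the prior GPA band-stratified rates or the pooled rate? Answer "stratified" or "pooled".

stratified

The imbalance in prior GPA band arose from how students were allocated, not from anything the teaching method did; and prior GPA band independently affects the outcome. The pooled gap is confounded — condition on prior GPA band.
Within each level — high prior GPA: 84.0% vs 98.5%; low prior GPA: 15.4% vs 41.6% — the old textbook is higher every time.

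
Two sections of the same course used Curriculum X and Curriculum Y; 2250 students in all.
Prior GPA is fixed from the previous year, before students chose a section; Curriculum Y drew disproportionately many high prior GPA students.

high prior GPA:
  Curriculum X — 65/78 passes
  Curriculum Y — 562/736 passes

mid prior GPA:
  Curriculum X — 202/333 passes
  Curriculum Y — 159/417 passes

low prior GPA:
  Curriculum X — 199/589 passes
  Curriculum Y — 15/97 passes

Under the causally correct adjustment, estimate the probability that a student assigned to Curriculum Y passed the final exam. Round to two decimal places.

0.45

The prior GPA band-specific comparison favours Curriculum X throughout, but the pooled figures favour Curriculum Y. The question is whether to condition on prior GPA band.
Since prior GPA band is a pre-existing factor (not a product of the teaching method) and it affects the outcome on its own, it is a confounder. The stratified rates, not the pooled rate, identify the causal effect.
Standardising Curriculum Y to the population prior GPA band mix: 0.362·562/736 + 0.333·159/417 + 0.305·15/97 = 0.450.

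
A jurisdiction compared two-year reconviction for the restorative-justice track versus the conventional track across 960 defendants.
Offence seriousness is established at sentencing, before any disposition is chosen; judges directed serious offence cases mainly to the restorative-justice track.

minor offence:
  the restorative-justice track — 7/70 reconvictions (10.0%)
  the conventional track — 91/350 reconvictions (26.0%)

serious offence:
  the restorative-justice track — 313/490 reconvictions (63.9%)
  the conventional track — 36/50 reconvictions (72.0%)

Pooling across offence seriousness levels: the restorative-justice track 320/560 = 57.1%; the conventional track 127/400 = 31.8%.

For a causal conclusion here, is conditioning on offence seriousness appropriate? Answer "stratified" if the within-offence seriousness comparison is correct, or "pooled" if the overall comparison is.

stratified

The stratified and pooled comparisons disagree (the restorative-justice track wins within each offence seriousness; the conventional track wins overall), so the answer turns on the causal role of offence seriousness.
Offence seriousness is set before the disposition has any effect — it is not caused by the disposition — and it independently drives the outcome. That makes it a confounder, so the causal comparison is within offence seriousness levels.
Within each level — minor offence: 10.0% vs 26.0%; serious offence: 63.9% vs 72.0% — the restorative-justice track is lower every time.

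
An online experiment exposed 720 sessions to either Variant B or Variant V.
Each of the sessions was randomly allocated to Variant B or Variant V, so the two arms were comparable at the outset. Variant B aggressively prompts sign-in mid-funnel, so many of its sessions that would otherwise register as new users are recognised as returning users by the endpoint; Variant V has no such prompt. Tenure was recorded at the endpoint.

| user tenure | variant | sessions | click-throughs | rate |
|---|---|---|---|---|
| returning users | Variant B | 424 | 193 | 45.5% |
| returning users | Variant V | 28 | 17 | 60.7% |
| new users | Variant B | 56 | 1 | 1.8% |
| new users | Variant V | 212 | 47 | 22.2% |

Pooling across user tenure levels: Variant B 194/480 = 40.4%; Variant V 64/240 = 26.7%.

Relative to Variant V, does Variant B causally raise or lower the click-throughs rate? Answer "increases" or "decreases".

Variant V is higher inside every user tenure stratum but Variant B is higher in aggregate. Whether to stratify depends on how user tenure relates to the variant.
The distribution of user tenure is itself part of what the variant does — it is an intermediate outcome. Holding it fixed would remove that part of the effect; the total effect is the pooled difference.
Pooled: Variant B 40.4% vs Variant V 26.7%; Variant B is higher overall.

increases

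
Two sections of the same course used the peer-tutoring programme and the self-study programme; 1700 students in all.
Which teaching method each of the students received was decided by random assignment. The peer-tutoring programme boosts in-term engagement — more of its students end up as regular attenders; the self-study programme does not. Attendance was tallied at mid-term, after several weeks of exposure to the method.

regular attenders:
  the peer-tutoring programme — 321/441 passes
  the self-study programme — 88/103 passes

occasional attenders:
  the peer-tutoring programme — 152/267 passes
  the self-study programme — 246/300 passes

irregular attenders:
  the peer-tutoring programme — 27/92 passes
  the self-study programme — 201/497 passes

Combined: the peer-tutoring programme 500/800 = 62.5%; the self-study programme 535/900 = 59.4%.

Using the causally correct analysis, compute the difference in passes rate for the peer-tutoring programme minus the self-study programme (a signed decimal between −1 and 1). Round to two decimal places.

Because the teaching method influences mid-term attendance, mid-term attendance is a post-treatment mediator, not a confounder. Stratifying on it would bias the estimate; the causal effect is the crude pooled difference.
The causal difference is the pooled difference: 0.625 − 0.594 = +0.031.

+0.03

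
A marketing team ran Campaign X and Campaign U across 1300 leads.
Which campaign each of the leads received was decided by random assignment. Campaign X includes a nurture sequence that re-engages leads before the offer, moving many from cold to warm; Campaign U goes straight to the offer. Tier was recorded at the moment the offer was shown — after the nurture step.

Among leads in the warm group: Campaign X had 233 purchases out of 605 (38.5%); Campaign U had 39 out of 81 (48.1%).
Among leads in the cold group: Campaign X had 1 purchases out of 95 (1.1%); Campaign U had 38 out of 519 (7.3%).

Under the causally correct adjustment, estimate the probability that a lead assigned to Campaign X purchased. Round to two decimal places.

Engagement tier is downstream of the campaign. One should not condition on a consequence of treatment, so the overall rates are the right comparison.
So P(outcome | do(Campaign X)) is just the pooled rate for Campaign X: 234/700 = 0.334.

0.33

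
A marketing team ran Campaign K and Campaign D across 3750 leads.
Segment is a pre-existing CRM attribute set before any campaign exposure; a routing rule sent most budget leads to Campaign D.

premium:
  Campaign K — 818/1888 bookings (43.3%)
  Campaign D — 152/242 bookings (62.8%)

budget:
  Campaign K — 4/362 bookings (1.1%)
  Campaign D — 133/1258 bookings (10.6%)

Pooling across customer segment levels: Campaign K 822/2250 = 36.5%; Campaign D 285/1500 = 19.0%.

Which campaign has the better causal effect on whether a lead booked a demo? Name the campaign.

Campaign D

Campaign D is higher inside every customer segment stratum but Campaign K is higher in aggregate. Whether to stratify depends on how customer segment relates to the campaign.
Here customer segment is a common cause — it drives both which campaign a case falls under and the outcome. The crude comparison mixes populations; the stratum-specific rates are the causally relevant ones.
Within each level — premium: 43.3% vs 62.8%; budget: 1.1% vs 10.6% — Campaign D is higher every time.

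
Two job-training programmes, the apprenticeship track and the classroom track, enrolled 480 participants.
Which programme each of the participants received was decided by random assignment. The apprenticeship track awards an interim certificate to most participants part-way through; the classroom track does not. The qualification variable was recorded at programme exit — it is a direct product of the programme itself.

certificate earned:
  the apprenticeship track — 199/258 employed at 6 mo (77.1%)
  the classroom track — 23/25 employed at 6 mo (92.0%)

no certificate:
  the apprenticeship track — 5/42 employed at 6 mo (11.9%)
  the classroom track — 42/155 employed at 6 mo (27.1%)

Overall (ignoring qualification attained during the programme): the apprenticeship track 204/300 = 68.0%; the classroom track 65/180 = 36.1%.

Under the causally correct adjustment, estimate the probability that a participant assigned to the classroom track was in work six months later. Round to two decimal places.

0.36

The qualification attained during the programme-specific comparison favours the classroom track throughout, but the pooled figures favour the apprenticeship track. The question is whether to condition on qualification attained during the programme.
The distribution of qualification attained during the programme is itself part of what the programme does — it is an intermediate outcome. Holding it fixed would remove that part of the effect; the total effect is the pooled difference.
So P(outcome | do(the classroom track)) is just the pooled rate for the classroom track: 65/180 = 0.361.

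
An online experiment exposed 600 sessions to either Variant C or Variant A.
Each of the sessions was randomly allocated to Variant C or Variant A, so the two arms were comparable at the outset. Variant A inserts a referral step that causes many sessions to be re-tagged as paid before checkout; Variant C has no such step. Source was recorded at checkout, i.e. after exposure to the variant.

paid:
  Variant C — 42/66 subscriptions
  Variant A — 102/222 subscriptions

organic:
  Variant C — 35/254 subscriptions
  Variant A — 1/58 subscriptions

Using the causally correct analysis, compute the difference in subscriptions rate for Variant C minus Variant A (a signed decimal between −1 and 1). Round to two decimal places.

Within every traffic source level Variant C has the higher rate, yet pooled Variant A does — Simpson's reversal.
Traffic source is downstream of the variant. One should not condition on a consequence of treatment, so the overall rates are the right comparison.
The causal difference is the pooled difference: 0.241 − 0.368 = -0.127.

-0.13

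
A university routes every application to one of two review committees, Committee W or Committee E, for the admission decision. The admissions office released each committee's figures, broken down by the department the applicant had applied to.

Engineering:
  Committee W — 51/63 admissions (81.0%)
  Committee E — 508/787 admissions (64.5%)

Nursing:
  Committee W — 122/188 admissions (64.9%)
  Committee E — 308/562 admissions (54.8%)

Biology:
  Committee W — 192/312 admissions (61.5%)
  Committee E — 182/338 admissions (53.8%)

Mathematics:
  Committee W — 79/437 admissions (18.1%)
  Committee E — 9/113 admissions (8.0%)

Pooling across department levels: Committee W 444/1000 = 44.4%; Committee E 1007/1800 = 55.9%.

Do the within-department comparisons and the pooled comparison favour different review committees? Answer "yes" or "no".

yes

Within each department level (Engineering 81.0% vs 64.5%; Nursing 64.9% vs 54.8%; Biology 61.5% vs 53.8%; Mathematics 18.1% vs 8.0%), Committee W has the higher rate every time. Pooled: 44.4% vs 55.9% — Committee E has the higher rate overall. The two comparisons disagree.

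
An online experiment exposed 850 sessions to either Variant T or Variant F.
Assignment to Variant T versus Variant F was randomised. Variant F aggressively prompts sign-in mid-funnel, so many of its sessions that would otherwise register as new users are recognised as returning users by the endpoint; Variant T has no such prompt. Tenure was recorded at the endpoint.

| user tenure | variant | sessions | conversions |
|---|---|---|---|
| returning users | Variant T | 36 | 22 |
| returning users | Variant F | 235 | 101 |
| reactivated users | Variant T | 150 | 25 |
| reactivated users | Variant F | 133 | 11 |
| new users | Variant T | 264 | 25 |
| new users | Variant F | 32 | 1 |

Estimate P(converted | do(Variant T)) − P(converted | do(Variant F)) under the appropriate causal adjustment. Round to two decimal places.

Stratifying would compare variants among sessions the variants themselves sorted into user tenure groups — a form of selection on an intermediate. The unconditioned pooled rates give the total causal effect.
The causal difference is the pooled difference: 0.160 − 0.282 = -0.122.

-0.12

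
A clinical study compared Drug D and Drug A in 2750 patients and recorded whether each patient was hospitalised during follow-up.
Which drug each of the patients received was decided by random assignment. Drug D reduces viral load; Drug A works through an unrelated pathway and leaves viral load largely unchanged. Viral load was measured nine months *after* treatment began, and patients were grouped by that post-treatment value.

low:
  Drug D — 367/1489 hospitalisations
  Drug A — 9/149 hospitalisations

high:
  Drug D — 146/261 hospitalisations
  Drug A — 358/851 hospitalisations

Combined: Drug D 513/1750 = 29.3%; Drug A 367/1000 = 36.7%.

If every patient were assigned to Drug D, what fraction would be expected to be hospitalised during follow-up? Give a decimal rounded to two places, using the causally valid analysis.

0.29

Viral load here is a post-treatment variable shaped by the drug; conditioning on it would introduce bias rather than remove it. The overall comparison is the causal one.
So P(outcome | do(Drug D)) is just the pooled rate for Drug D: 513/1750 = 0.293.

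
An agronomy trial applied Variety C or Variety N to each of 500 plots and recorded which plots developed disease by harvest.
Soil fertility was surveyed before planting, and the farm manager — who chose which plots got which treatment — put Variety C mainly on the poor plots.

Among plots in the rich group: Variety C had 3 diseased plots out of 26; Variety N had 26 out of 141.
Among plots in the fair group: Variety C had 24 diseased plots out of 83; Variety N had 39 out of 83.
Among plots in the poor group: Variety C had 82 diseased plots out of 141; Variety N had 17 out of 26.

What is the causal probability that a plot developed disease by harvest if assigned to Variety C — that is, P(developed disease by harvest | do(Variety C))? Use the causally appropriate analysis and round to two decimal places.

0.33

Here soil fertility is a common cause — it drives both which variety a case falls under and the outcome. The crude comparison mixes populations; the stratum-specific rates are the causally relevant ones.
Standardising Variety C to the population soil fertility mix: 0.334·3/26 + 0.332·24/83 + 0.334·82/141 = 0.329.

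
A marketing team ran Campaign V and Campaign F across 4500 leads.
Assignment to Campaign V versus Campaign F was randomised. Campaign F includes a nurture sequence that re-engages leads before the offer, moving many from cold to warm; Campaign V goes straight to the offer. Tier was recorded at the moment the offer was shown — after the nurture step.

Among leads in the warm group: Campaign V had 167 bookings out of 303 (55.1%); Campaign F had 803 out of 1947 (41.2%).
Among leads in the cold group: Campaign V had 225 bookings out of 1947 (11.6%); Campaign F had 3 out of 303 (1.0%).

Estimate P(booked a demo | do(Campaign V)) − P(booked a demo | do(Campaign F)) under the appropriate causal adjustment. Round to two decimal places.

Within every engagement tier level Campaign V has the higher rate, yet pooled Campaign F does — Simpson's reversal.
Engagement tier here is a post-treatment variable shaped by the campaign; conditioning on it would introduce bias rather than remove it. The overall comparison is the causal one.
The causal difference is the pooled difference: 0.174 − 0.358 = -0.184.

-0.18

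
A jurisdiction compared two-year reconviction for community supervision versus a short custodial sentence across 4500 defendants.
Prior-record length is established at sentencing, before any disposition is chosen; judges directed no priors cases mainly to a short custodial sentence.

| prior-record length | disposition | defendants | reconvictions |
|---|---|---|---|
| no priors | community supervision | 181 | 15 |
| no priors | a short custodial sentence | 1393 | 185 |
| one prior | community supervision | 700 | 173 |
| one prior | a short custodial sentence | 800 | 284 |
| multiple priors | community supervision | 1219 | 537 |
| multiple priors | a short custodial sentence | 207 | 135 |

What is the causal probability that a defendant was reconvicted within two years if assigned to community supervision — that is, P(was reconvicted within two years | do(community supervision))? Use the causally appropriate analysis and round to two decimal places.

0.25

The prior-record length-specific comparison favours community supervision throughout, but the pooled figures favour a short custodial sentence. The question is whether to condition on prior-record length.
The imbalance in prior-record length arose from how defendants were allocated, not from anything the disposition did; and prior-record length independently affects the outcome. The pooled gap is confounded — condition on prior-record length.
Standardising community supervision to the population prior-record length mix: 0.350·15/181 + 0.333·173/700 + 0.317·537/1219 = 0.251.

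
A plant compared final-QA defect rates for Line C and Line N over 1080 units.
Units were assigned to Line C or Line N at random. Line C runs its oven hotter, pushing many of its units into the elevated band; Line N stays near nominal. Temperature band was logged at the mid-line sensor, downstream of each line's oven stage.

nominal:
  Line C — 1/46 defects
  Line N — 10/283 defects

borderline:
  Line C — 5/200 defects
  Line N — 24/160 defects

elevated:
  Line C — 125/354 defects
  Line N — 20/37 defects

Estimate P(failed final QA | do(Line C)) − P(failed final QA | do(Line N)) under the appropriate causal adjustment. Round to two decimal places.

+0.11

The in-process temperature band-specific comparison favours Line C throughout, but the pooled figures favour Line N. The question is whether to condition on in-process temperature band.
In-process temperature band is downstream of the line. One should not condition on a consequence of treatment, so the overall rates are the right comparison.
The causal difference is the pooled difference: 0.218 − 0.113 = +0.106.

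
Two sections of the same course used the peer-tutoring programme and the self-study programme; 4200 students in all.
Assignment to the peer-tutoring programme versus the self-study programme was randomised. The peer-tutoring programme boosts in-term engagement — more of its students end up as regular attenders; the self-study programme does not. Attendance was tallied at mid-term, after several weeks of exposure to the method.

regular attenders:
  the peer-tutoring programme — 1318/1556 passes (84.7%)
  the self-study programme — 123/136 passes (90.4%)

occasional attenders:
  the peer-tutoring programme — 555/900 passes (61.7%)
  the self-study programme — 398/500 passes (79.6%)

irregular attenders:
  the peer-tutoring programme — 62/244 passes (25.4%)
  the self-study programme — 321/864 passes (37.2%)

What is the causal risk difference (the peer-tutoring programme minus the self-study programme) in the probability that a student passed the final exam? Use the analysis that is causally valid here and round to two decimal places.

+0.16

The stratified and pooled comparisons disagree (the self-study programme wins within each mid-term attendance; the peer-tutoring programme wins overall), so the answer turns on the causal role of mid-term attendance.
Because the teaching method influences mid-term attendance, mid-term attendance is a post-treatment mediator, not a confounder. Stratifying on it would bias the estimate; the causal effect is the crude pooled difference.
The causal difference is the pooled difference: 0.717 − 0.561 = +0.155.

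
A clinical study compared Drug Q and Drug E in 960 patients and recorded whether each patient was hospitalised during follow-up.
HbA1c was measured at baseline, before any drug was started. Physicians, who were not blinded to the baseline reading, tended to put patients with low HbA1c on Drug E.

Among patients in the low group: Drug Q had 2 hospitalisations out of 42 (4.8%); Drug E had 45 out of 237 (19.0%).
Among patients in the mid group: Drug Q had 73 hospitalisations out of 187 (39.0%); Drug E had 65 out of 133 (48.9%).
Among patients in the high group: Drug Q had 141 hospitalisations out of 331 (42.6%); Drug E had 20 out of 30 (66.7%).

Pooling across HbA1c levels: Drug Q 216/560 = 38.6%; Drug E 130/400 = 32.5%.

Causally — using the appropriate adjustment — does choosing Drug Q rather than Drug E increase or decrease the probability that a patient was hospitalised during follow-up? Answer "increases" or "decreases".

decreases

Within every HbA1c level Drug Q has the lower rate, yet pooled Drug E does — Simpson's reversal.
HbA1c differs across drugs for reasons unrelated to any effect of the drug itself, and it separately predicts the outcome — a classic confounder. We must compare within HbA1c levels.
Within each level — low: 4.8% vs 19.0%; mid: 39.0% vs 48.9%; high: 42.6% vs 66.7% — Drug Q is lower every time.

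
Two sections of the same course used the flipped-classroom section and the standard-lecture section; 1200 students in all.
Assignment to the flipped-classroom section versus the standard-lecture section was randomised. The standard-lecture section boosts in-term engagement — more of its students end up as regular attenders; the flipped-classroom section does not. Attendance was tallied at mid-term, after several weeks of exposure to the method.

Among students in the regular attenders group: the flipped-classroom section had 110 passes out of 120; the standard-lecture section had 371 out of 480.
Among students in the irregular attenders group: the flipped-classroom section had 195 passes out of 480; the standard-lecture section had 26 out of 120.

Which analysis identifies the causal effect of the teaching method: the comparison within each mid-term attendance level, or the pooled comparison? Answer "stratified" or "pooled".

pooled

The distribution of mid-term attendance is itself part of what the teaching method does — it is an intermediate outcome. Holding it fixed would remove that part of the effect; the total effect is the pooled difference.
Pooled: the flipped-classroom section 50.8% vs the standard-lecture section 66.2%; the standard-lecture section is higher overall.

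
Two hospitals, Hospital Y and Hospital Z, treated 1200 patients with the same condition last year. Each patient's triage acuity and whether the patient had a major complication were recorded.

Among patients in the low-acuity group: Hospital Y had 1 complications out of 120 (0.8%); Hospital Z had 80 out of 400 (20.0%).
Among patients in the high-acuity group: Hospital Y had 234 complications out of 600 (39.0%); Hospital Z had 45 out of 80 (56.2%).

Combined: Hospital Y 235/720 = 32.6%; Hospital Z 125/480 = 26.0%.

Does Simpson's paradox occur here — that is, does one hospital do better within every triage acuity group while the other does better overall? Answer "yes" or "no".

yes

Within each triage acuity level (low-acuity 0.8% vs 20.0%; high-acuity 39.0% vs 56.2%), Hospital Y has the lower rate every time. Pooled: 32.6% vs 26.0% — Hospital Z has the lower rate overall. The two comparisons disagree.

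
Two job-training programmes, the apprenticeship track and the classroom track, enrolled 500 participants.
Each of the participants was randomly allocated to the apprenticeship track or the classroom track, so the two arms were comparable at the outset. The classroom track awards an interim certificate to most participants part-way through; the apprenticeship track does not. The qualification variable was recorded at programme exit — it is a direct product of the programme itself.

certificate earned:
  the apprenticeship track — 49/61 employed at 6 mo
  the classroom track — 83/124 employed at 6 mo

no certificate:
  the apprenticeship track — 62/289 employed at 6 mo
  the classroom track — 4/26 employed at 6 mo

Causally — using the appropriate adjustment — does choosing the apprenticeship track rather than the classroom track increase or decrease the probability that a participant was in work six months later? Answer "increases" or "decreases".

decreases

Qualification attained during the programme is recorded after the programme and is itself shifted by it — it sits on the causal path from programme to outcome. Conditioning on a mediator would strip out part of the effect we want; the pooled comparison gives the total causal effect.
Pooled: the apprenticeship track 31.7% vs the classroom track 58.0%; the classroom track is higher overall.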